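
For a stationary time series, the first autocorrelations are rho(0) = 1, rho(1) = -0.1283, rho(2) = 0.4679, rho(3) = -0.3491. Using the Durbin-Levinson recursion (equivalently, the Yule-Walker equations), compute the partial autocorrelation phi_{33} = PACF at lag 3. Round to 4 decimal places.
\phi_{33} = -0.3320

The PACF at lag k is phi_{kk}, the last component of the solution
to the Yule-Walker system G_k phi = r_k where
  (G_k)_{ij} = rho(|i - j|), (r_k)_i = rho(i), i,j = 1..k.
Equivalently, Durbin-Levinson gives phi_{kk} iteratively:
  phi_{11} = rho(1)
  phi_{kk} = [rho(k) - sum_{j=1..k-1} phi_{k-1,j} rho(k-j)]
            / [1 - sum_{j=1..k-1} phi_{k-1,j} rho(j)],
  phi_{k,j} = phi_{k-1,j} - phi_{kk} phi_{k-1,k-j},  j = 1..k-1.
Step k = 1:
  phi_11 = rho(1) = -0.1283.
Step k = 2:
  phi_22 = [rho(2) - phi_11 rho(1)] / [1 - phi_11 rho(1)] = [0.4679 - (-0.1283)(-0.1283)] / [1 - (-0.1283)(-0.1283)]
         = 0.45143911 / 0.98353911 = 0.458995.
  Update: phi_21 = phi_11 - phi_22 phi_11 = -0.1283 - (0.458995)(-0.1283) = -0.069411.
Step k = 3:
  phi_33 = [rho(3) - phi_21 rho(2) - phi_22 rho(1)] / [1 - phi_21 rho(1) - phi_22 rho(2)]
    numerator   = -0.3491 - (-0.069411)(0.4679) - (0.458995)(-0.1283) = -0.25773359
    denominator = 1 - (-0.069411)(-0.1283) - (0.458995)(0.4679) = 0.77633101
  phi_33 = -0.25773359 / 0.77633101 = -0.332.
Therefore phi_{33} = -0.3320.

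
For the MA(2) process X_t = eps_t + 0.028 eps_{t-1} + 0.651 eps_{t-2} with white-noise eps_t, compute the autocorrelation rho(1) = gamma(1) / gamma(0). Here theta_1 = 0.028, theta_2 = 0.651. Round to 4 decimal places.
\rho(1) = 0.0325

For an MA(q) process with theta_0 = 1, the autocovariance is
  gamma(k) = sigma^2 * sum_{i=0..q-k} theta_i * theta_{i+k},
and rho(k) = gamma(k) / gamma(0). Sigma^2 cancels.
  numerator   = (1)*(0.028) + (0.028)*(0.651) = 0.046228.
  denominator = (1)^2 + (0.028)^2 + (0.651)^2 = 1.424585.
  rho(1) = 0.046228 / 1.424585 = 0.0325.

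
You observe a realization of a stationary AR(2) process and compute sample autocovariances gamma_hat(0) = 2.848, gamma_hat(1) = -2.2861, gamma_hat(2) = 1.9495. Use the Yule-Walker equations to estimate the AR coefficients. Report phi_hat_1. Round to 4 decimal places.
\hat\phi_{1} = -0.7120

The Yule-Walker equations for an AR(p) process read, in matrix form,
  Gamma_p phi = r_p,   with   (Gamma_p)_{ij} = gamma(|i - j|),
                       (r_p)_i = gamma(i),   i,j = 1..p.
Substitute the sample gammas (Toeplitz matrix and right-hand side of size 2):
  Gamma_p = [[2.848, -2.2861], [-2.2861, 2.848]]
  r_p     = [-2.2861, 1.9495]
Written out:
  2.848 phi_1 - 2.2861 phi_2 = -2.2861
  -2.2861 phi_1 + 2.848 phi_2 = 1.9495
Solve by Cramer's rule:
  det = gamma(0)^2 - gamma(1)^2 = (2.848)^2 - (-2.2861)^2 = 8.111104 - 5.22625321 = 2.88485079
  phi_hat_1 = [gamma(1) gamma(0) - gamma(1) gamma(2)] / det = [(-2.2861)(2.848) - (-2.2861)(1.9495)] / 2.88485079 = -2.05406085 / 2.88485079 = -0.712
  phi_hat_2 = [gamma(0) gamma(2) - gamma(1)^2] / det = [(2.848)(1.9495) - (-2.2861)^2] / 2.88485079 = 0.32592279 / 2.88485079 = 0.113
So phi_hat = [-0.7120, 0.1130].
Therefore phi_hat_1 = -0.7120.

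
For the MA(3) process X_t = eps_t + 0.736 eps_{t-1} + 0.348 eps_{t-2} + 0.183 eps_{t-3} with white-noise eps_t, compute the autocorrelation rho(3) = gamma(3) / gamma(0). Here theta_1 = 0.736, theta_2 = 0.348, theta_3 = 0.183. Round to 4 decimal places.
\rho(3) = 0.1079

For an MA(q) process with theta_0 = 1, the autocovariance is
  gamma(k) = sigma^2 * sum_{i=0..q-k} theta_i * theta_{i+k},
and rho(k) = gamma(k) / gamma(0). Sigma^2 cancels.
  numerator   = (1)*(0.183) = 0.183.
  denominator = (1)^2 + (0.736)^2 + (0.348)^2 + (0.183)^2 = 1.696289.
  rho(3) = 0.183 / 1.696289 = 0.1079.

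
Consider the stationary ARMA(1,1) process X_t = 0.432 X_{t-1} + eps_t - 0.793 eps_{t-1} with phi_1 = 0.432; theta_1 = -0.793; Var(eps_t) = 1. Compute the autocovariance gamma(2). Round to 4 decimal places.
\gamma(2) = -0.1261

Multiply the model equation by X_{t-k} and take expectations. With theta_0 = psi_0 = 1 and psi_j the MA(infinity) weights, this gives
  gamma(k) - sum_i phi_i gamma(k-i) = c_k,
  c_k = sigma^2 * sum_{j=k..q} theta_j psi_{j-k}   (c_k = 0 for k > q),
using gamma(-m) = gamma(m).
psi-weights needed (psi_j = theta_j + sum_i phi_i psi_{j-i}):
  psi_1 = theta_1 + phi_1 = -0.793 + (0.432) = -0.361
Right-hand sides:
  c_0 = sigma^2 (1 + theta_1 psi_1) = 1 * (1 + (-0.793)(-0.361)) = 1 * 1.286273 = 1.286273
  c_1 = sigma^2 theta_1 = 1 * (-0.793) = -0.793
  c_2 = 0
Equations for k = 0 and k = 1 (AR order 1):
  gamma(0) = phi_1 gamma(1) + c_0
  gamma(1) = phi_1 gamma(0) + c_1
Substituting the second into the first: gamma(0) (1 - phi_1^2) = c_0 + phi_1 c_1, so
  gamma(0) = (c_0 + phi_1 c_1) / (1 - phi_1^2) = (1.286273 + (0.432)(-0.793)) / (1 - (0.432)^2) = 0.943697 / 0.813376 = 1.160222.
  gamma(1) = phi_1 gamma(0) + c_1 = (0.432)(1.160222) + (-0.793) = -0.291784.
For k = 2 (> q): gamma(2) = phi_1 gamma(1) = (0.432)(-0.291784) = -0.126051.
Therefore gamma(2) = -0.1261 (to 4 decimal places).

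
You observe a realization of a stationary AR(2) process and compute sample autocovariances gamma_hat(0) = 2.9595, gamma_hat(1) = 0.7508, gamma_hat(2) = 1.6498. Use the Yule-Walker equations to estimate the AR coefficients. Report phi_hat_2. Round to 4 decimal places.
\hat\phi_{2} = 0.5270

The Yule-Walker equations for an AR(p) process read, in matrix form,
  Gamma_p phi = r_p,   with   (Gamma_p)_{ij} = gamma(|i - j|),
                       (r_p)_i = gamma(i),   i,j = 1..p.
Substitute the sample gammas (Toeplitz matrix and right-hand side of size 2):
  Gamma_p = [[2.9595, 0.7508], [0.7508, 2.9595]]
  r_p     = [0.7508, 1.6498]
Written out:
  2.9595 phi_1 + 0.7508 phi_2 = 0.7508
  0.7508 phi_1 + 2.9595 phi_2 = 1.6498
Solve by Cramer's rule:
  det = gamma(0)^2 - gamma(1)^2 = (2.9595)^2 - (0.7508)^2 = 8.75864025 - 0.56370064 = 8.19493961
  phi_hat_1 = [gamma(1) gamma(0) - gamma(1) gamma(2)] / det = [(0.7508)(2.9595) - (0.7508)(1.6498)] / 8.19493961 = 0.98332276 / 8.19493961 = 0.12
  phi_hat_2 = [gamma(0) gamma(2) - gamma(1)^2] / det = [(2.9595)(1.6498) - (0.7508)^2] / 8.19493961 = 4.31888246 / 8.19493961 = 0.527
So phi_hat = [0.1200, 0.5270].
Therefore phi_hat_2 = 0.5270.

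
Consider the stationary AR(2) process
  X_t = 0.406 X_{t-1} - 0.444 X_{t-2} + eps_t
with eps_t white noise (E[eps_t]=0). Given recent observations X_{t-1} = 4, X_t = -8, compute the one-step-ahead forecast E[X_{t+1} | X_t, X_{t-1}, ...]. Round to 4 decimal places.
E[X_{t+1} \mid \mathcal F_t] = -5.0240

For an AR(p) model X_t = c + sum_i phi_i X_{t-i} + eps_t, the
one-step-ahead conditional mean is
  E[X_{t+1} | X_t, ...] = c + sum_i phi_i X_{t+1-i}.
Substitute known values:
  E[X_{t+1} | ...] = (0.406) * (-8) + (-0.444) * (4)
                   = -5.0240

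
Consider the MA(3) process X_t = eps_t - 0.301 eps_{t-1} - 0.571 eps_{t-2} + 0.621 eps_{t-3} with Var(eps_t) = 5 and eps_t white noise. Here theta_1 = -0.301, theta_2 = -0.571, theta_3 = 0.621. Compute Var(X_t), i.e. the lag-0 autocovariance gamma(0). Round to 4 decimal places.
\gamma(0) = 9.0114

For an MA(q) process X_t = eps_t + sum_i theta_i eps_{t-i} with
Var(eps_t) = sigma^2, the variance is
  gamma(0) = sigma^2 * (1 + sum_i theta_i^2).
  sum_i theta_i^2 = (-0.301)^2 + (-0.571)^2 + (0.621)^2 = 0.090601 + 0.326041 + 0.385641 = 0.802283.
  gamma(0) = 5 * (1 + 0.802283) = 5 * 1.802283 = 9.011415, which rounds to 9.0114.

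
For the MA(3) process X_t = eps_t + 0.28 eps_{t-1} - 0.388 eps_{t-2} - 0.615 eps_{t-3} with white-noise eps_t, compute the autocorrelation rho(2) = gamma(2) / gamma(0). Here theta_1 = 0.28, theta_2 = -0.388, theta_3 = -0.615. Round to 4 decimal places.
\rho(2) = -0.3486

For an MA(q) process with theta_0 = 1, the autocovariance is
  gamma(k) = sigma^2 * sum_{i=0..q-k} theta_i * theta_{i+k},
and rho(k) = gamma(k) / gamma(0). Sigma^2 cancels.
  numerator   = (1)*(-0.388) + (0.28)*(-0.615) = -0.5602.
  denominator = (1)^2 + (0.28)^2 + (-0.388)^2 + (-0.615)^2 = 1.607169.
  rho(2) = -0.5602 / 1.607169 = -0.3486.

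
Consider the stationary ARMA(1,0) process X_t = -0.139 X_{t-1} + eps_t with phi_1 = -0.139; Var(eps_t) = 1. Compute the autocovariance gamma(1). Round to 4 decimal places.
\gamma(1) = -0.1417

Multiply the model equation by X_{t-k} and take expectations. With theta_0 = psi_0 = 1 and psi_j the MA(infinity) weights, this gives
  gamma(k) - sum_i phi_i gamma(k-i) = c_k,
  c_k = sigma^2 * sum_{j=k..q} theta_j psi_{j-k}   (c_k = 0 for k > q),
using gamma(-m) = gamma(m).
Pure AR (q = 0): c_0 = sigma^2 = 1, c_k = 0 for k >= 1.
Equations for k = 0 and k = 1 (AR order 1):
  gamma(0) = phi_1 gamma(1) + c_0
  gamma(1) = phi_1 gamma(0) + c_1
Substituting the second into the first: gamma(0) (1 - phi_1^2) = c_0 + phi_1 c_1, so
  gamma(0) = c_0 / (1 - phi_1^2) = 1 / (1 - (-0.139)^2) = 1 / 0.980679 = 1.019702.
  gamma(1) = phi_1 gamma(0) = (-0.139)(1.019702) = -0.141739.
Therefore gamma(1) = -0.1417 (to 4 decimal places).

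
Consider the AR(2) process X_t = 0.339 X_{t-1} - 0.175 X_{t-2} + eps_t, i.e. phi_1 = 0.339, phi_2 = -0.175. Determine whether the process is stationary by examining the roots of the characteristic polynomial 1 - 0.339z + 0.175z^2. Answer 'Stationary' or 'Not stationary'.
\text{Stationary}

The AR(p) characteristic polynomial is P(z) = 1 - 0.339z + 0.175z^2.
Stationarity requires all roots to lie outside the unit circle, i.e. |z| > 1 for every root.
Set 1 + (-0.339) z + (0.175) z^2 = 0, i.e. a z^2 + b z + c = 0 with a = 0.175, b = -0.339, c = 1.
Discriminant D = b^2 - 4ac = (-0.339)^2 - 4*(0.175)*1 = 0.114921 - (0.7) = -0.585079.
D < 0, so the roots are the complex-conjugate pair z = (-b +/- i sqrt(-D)) / (2a) = 0.9686 +/- 2.1854i.
For a conjugate pair |z|^2 = z * conj(z) = (product of roots) = c/a = 1/(0.175) = 5.714286, so |z| = sqrt(5.714286) = 2.3905 for both roots.
Moduli of all roots: 2.3905, 2.3905.
All moduli strictly greater than 1? Yes.
Verdict: Stationary.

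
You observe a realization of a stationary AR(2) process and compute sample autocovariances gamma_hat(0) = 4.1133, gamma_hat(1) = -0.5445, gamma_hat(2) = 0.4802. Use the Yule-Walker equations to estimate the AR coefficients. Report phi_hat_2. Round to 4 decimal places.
\hat\phi_{2} = 0.1010

The Yule-Walker equations for an AR(p) process read, in matrix form,
  Gamma_p phi = r_p,   with   (Gamma_p)_{ij} = gamma(|i - j|),
                       (r_p)_i = gamma(i),   i,j = 1..p.
Substitute the sample gammas (Toeplitz matrix and right-hand side of size 2):
  Gamma_p = [[4.1133, -0.5445], [-0.5445, 4.1133]]
  r_p     = [-0.5445, 0.4802]
Written out:
  4.1133 phi_1 - 0.5445 phi_2 = -0.5445
  -0.5445 phi_1 + 4.1133 phi_2 = 0.4802
Solve by Cramer's rule:
  det = gamma(0)^2 - gamma(1)^2 = (4.1133)^2 - (-0.5445)^2 = 16.91923689 - 0.29648025 = 16.62275664
  phi_hat_1 = [gamma(1) gamma(0) - gamma(1) gamma(2)] / det = [(-0.5445)(4.1133) - (-0.5445)(0.4802)] / 16.62275664 = -1.97822295 / 16.62275664 = -0.119
  phi_hat_2 = [gamma(0) gamma(2) - gamma(1)^2] / det = [(4.1133)(0.4802) - (-0.5445)^2] / 16.62275664 = 1.67872641 / 16.62275664 = 0.101
So phi_hat = [-0.1190, 0.1010].
Therefore phi_hat_2 = 0.1010.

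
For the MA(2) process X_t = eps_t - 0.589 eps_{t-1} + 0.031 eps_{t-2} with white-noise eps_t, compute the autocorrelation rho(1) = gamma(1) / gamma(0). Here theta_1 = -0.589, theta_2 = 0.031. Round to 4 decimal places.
\rho(1) = -0.4505

For an MA(q) process with theta_0 = 1, the autocovariance is
  gamma(k) = sigma^2 * sum_{i=0..q-k} theta_i * theta_{i+k},
and rho(k) = gamma(k) / gamma(0). Sigma^2 cancels.
  numerator   = (1)*(-0.589) + (-0.589)*(0.031) = -0.607259.
  denominator = (1)^2 + (-0.589)^2 + (0.031)^2 = 1.347882.
  rho(1) = -0.607259 / 1.347882 = -0.4505.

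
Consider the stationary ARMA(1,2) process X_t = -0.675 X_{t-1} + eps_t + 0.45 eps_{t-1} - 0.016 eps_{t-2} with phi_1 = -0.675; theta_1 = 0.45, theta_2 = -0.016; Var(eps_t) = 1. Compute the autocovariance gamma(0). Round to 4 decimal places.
\gamma(0) = 1.0845

Multiply the model equation by X_{t-k} and take expectations. With theta_0 = psi_0 = 1 and psi_j the MA(infinity) weights, this gives
  gamma(k) - sum_i phi_i gamma(k-i) = c_k,
  c_k = sigma^2 * sum_{j=k..q} theta_j psi_{j-k}   (c_k = 0 for k > q),
using gamma(-m) = gamma(m).
psi-weights needed (psi_j = theta_j + sum_i phi_i psi_{j-i}):
  psi_1 = theta_1 + phi_1 = 0.45 + (-0.675) = -0.225
  psi_2 = theta_2 + phi_1 psi_1 = -0.016 + (-0.675)(-0.225) = 0.135875
Right-hand sides:
  c_0 = sigma^2 (1 + theta_1 psi_1 + theta_2 psi_2) = 1 * (1 + (0.45)(-0.225) + (-0.016)(0.135875)) = 1 * 0.896576 = 0.896576
  c_1 = sigma^2 (theta_1 + theta_2 psi_1) = 1 * (0.45 + (-0.016)(-0.225)) = 0.4536
  c_2 = sigma^2 theta_2 = 1 * (-0.016) = -0.016
Equations for k = 0 and k = 1 (AR order 1):
  gamma(0) = phi_1 gamma(1) + c_0
  gamma(1) = phi_1 gamma(0) + c_1
Substituting the second into the first: gamma(0) (1 - phi_1^2) = c_0 + phi_1 c_1, so
  gamma(0) = (c_0 + phi_1 c_1) / (1 - phi_1^2) = (0.896576 + (-0.675)(0.4536)) / (1 - (-0.675)^2) = 0.590396 / 0.544375 = 1.084539.
Therefore gamma(0) = 1.0845 (to 4 decimal places).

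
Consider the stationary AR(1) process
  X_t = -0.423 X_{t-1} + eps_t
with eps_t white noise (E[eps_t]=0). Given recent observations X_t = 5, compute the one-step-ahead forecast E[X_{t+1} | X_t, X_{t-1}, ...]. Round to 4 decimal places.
E[X_{t+1} \mid \mathcal F_t] = -2.1150

For an AR(p) model X_t = c + sum_i phi_i X_{t-i} + eps_t, the
one-step-ahead conditional mean is
  E[X_{t+1} | X_t, ...] = c + sum_i phi_i X_{t+1-i}.
Substitute known values:
  E[X_{t+1} | ...] = (-0.423) * (5)
                   = -2.1150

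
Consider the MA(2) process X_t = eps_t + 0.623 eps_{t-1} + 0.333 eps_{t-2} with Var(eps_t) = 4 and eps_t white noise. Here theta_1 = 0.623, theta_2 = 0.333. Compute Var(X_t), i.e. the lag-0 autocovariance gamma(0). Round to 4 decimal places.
\gamma(0) = 5.9961

For an MA(q) process X_t = eps_t + sum_i theta_i eps_{t-i} with
Var(eps_t) = sigma^2, the variance is
  gamma(0) = sigma^2 * (1 + sum_i theta_i^2).
  sum_i theta_i^2 = (0.623)^2 + (0.333)^2 = 0.388129 + 0.110889 = 0.499018.
  gamma(0) = 4 * (1 + 0.499018) = 4 * 1.499018 = 5.996072, which rounds to 5.9961.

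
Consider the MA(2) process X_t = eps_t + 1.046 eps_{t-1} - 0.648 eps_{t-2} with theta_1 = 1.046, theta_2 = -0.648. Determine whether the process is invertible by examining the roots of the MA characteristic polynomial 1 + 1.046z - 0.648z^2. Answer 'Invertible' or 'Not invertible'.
\text{Not invertible}

The MA(q) characteristic polynomial is P(z) = 1 + 1.046z - 0.648z^2.
Invertibility requires all roots to lie outside the unit circle, i.e. |z| > 1 for every root.
Set 1 + (1.046) z + (-0.648) z^2 = 0, i.e. a z^2 + b z + c = 0 with a = -0.648, b = 1.046, c = 1.
Discriminant D = b^2 - 4ac = (1.046)^2 - 4*(-0.648)*1 = 1.094116 - (-2.592) = 3.686116.
D >= 0, so the roots are real: z = (-b +/- sqrt(D)) / (2a) = (-1.046 +/- 1.919926) / (-1.296).
  z_1 = (-1.046 + 1.919926) / (-1.296) = -0.6743,   |z_1| = 0.6743.
  z_2 = (-1.046 - 1.919926) / (-1.296) = 2.2885,   |z_2| = 2.2885.
Moduli of all roots: 0.6743, 2.2885.
All moduli strictly greater than 1? No.
Verdict: Not invertible.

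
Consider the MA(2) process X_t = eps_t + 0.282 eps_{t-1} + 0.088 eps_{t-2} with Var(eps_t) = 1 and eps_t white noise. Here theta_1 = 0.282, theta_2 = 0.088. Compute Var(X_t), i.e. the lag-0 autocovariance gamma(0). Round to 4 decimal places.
\gamma(0) = 1.0873

For an MA(q) process X_t = eps_t + sum_i theta_i eps_{t-i} with
Var(eps_t) = sigma^2, the variance is
  gamma(0) = sigma^2 * (1 + sum_i theta_i^2).
  sum_i theta_i^2 = (0.282)^2 + (0.088)^2 = 0.079524 + 0.007744 = 0.087268.
  gamma(0) = 1 * (1 + 0.087268) = 1 * 1.087268 = 1.087268, which rounds to 1.0873.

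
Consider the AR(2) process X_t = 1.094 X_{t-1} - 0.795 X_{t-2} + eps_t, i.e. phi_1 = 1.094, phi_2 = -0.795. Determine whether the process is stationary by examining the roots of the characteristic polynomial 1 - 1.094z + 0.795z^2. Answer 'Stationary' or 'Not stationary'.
\text{Stationary}

The AR(p) characteristic polynomial is P(z) = 1 - 1.094z + 0.795z^2.
Stationarity requires all roots to lie outside the unit circle, i.e. |z| > 1 for every root.
Set 1 + (-1.094) z + (0.795) z^2 = 0, i.e. a z^2 + b z + c = 0 with a = 0.795, b = -1.094, c = 1.
Discriminant D = b^2 - 4ac = (-1.094)^2 - 4*(0.795)*1 = 1.196836 - (3.18) = -1.983164.
D < 0, so the roots are the complex-conjugate pair z = (-b +/- i sqrt(-D)) / (2a) = 0.6881 +/- 0.8857i.
For a conjugate pair |z|^2 = z * conj(z) = (product of roots) = c/a = 1/(0.795) = 1.257862, so |z| = sqrt(1.257862) = 1.1215 for both roots.
Moduli of all roots: 1.1215, 1.1215.
All moduli strictly greater than 1? Yes.
Verdict: Stationary.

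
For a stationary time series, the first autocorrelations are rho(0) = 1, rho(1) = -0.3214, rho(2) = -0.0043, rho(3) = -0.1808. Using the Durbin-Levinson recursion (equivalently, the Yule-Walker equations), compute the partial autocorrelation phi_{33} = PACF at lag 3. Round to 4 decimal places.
\phi_{33} = -0.2500

The PACF at lag k is phi_{kk}, the last component of the solution
to the Yule-Walker system G_k phi = r_k where
  (G_k)_{ij} = rho(|i - j|), (r_k)_i = rho(i), i,j = 1..k.
Equivalently, Durbin-Levinson gives phi_{kk} iteratively:
  phi_{11} = rho(1)
  phi_{kk} = [rho(k) - sum_{j=1..k-1} phi_{k-1,j} rho(k-j)]
            / [1 - sum_{j=1..k-1} phi_{k-1,j} rho(j)],
  phi_{k,j} = phi_{k-1,j} - phi_{kk} phi_{k-1,k-j},  j = 1..k-1.
Step k = 1:
  phi_11 = rho(1) = -0.3214.
Step k = 2:
  phi_22 = [rho(2) - phi_11 rho(1)] / [1 - phi_11 rho(1)] = [-0.0043 - (-0.3214)(-0.3214)] / [1 - (-0.3214)(-0.3214)]
         = -0.10759796 / 0.89670204 = -0.119993.
  Update: phi_21 = phi_11 - phi_22 phi_11 = -0.3214 - (-0.119993)(-0.3214) = -0.359966.
Step k = 3:
  phi_33 = [rho(3) - phi_21 rho(2) - phi_22 rho(1)] / [1 - phi_21 rho(1) - phi_22 rho(2)]
    numerator   = -0.1808 - (-0.359966)(-0.0043) - (-0.119993)(-0.3214) = -0.2209136
    denominator = 1 - (-0.359966)(-0.3214) - (-0.119993)(-0.0043) = 0.88379104
  phi_33 = -0.2209136 / 0.88379104 = -0.25.
Therefore phi_{33} = -0.2500.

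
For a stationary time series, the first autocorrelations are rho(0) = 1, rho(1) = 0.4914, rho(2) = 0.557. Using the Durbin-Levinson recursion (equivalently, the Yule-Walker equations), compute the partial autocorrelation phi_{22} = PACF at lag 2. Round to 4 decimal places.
\phi_{22} = 0.4160

The PACF at lag k is phi_{kk}, the last component of the solution
to the Yule-Walker system G_k phi = r_k where
  (G_k)_{ij} = rho(|i - j|), (r_k)_i = rho(i), i,j = 1..k.
Equivalently, Durbin-Levinson gives phi_{kk} iteratively:
  phi_{11} = rho(1)
  phi_{kk} = [rho(k) - sum_{j=1..k-1} phi_{k-1,j} rho(k-j)]
            / [1 - sum_{j=1..k-1} phi_{k-1,j} rho(j)],
  phi_{k,j} = phi_{k-1,j} - phi_{kk} phi_{k-1,k-j},  j = 1..k-1.
Step k = 1:
  phi_11 = rho(1) = 0.4914.
Step k = 2:
  phi_22 = [rho(2) - phi_11 rho(1)] / [1 - phi_11 rho(1)] = [0.557 - (0.4914)(0.4914)] / [1 - (0.4914)(0.4914)]
         = 0.31552604 / 0.75852604 = 0.416.
Therefore phi_{22} = 0.4160.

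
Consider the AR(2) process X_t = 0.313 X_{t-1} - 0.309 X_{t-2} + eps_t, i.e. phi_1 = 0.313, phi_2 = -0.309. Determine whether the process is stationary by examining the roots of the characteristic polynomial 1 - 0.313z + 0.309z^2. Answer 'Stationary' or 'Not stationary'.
\text{Stationary}

The AR(p) characteristic polynomial is P(z) = 1 - 0.313z + 0.309z^2.
Stationarity requires all roots to lie outside the unit circle, i.e. |z| > 1 for every root.
Set 1 + (-0.313) z + (0.309) z^2 = 0, i.e. a z^2 + b z + c = 0 with a = 0.309, b = -0.313, c = 1.
Discriminant D = b^2 - 4ac = (-0.313)^2 - 4*(0.309)*1 = 0.097969 - (1.236) = -1.138031.
D < 0, so the roots are the complex-conjugate pair z = (-b +/- i sqrt(-D)) / (2a) = 0.5065 +/- 1.7262i.
For a conjugate pair |z|^2 = z * conj(z) = (product of roots) = c/a = 1/(0.309) = 3.236246, so |z| = sqrt(3.236246) = 1.799 for both roots.
Moduli of all roots: 1.7990, 1.7990.
All moduli strictly greater than 1? Yes.
Verdict: Stationary.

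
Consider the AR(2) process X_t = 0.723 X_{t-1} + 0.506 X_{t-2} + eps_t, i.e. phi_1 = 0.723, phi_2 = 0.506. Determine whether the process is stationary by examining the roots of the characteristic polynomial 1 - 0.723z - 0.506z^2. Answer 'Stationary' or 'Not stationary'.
\text{Not stationary}

The AR(p) characteristic polynomial is P(z) = 1 - 0.723z - 0.506z^2.
Stationarity requires all roots to lie outside the unit circle, i.e. |z| > 1 for every root.
Set 1 + (-0.723) z + (-0.506) z^2 = 0, i.e. a z^2 + b z + c = 0 with a = -0.506, b = -0.723, c = 1.
Discriminant D = b^2 - 4ac = (-0.723)^2 - 4*(-0.506)*1 = 0.522729 - (-2.024) = 2.546729.
D >= 0, so the roots are real: z = (-b +/- sqrt(D)) / (2a) = (0.723 +/- 1.595847) / (-1.012).
  z_1 = (0.723 + 1.595847) / (-1.012) = -2.2914,   |z_1| = 2.2914.
  z_2 = (0.723 - 1.595847) / (-1.012) = 0.8625,   |z_2| = 0.8625.
Moduli of all roots: 2.2914, 0.8625.
All moduli strictly greater than 1? No.
Verdict: Not stationary.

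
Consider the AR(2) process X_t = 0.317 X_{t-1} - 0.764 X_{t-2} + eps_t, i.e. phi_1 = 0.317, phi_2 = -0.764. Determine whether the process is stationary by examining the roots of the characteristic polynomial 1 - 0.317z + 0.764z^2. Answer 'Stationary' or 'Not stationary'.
\text{Stationary}

The AR(p) characteristic polynomial is P(z) = 1 - 0.317z + 0.764z^2.
Stationarity requires all roots to lie outside the unit circle, i.e. |z| > 1 for every root.
Set 1 + (-0.317) z + (0.764) z^2 = 0, i.e. a z^2 + b z + c = 0 with a = 0.764, b = -0.317, c = 1.
Discriminant D = b^2 - 4ac = (-0.317)^2 - 4*(0.764)*1 = 0.100489 - (3.056) = -2.955511.
D < 0, so the roots are the complex-conjugate pair z = (-b +/- i sqrt(-D)) / (2a) = 0.2075 +/- 1.1251i.
For a conjugate pair |z|^2 = z * conj(z) = (product of roots) = c/a = 1/(0.764) = 1.308901, so |z| = sqrt(1.308901) = 1.1441 for both roots.
Moduli of all roots: 1.1441, 1.1441.
All moduli strictly greater than 1? Yes.
Verdict: Stationary.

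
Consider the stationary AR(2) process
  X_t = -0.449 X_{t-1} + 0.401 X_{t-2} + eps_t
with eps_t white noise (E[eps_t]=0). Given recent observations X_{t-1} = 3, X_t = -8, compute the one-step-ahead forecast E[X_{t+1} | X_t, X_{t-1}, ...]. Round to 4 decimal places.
E[X_{t+1} \mid \mathcal F_t] = 4.7950

For an AR(p) model X_t = c + sum_i phi_i X_{t-i} + eps_t, the
one-step-ahead conditional mean is
  E[X_{t+1} | X_t, ...] = c + sum_i phi_i X_{t+1-i}.
Substitute known values:
  E[X_{t+1} | ...] = (-0.449) * (-8) + (0.401) * (3)
                   = 4.7950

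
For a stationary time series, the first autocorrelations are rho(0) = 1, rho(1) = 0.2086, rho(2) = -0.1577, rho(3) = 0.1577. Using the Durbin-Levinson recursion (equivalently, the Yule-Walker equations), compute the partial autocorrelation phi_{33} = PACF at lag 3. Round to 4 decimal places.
\phi_{33} = 0.2641

The PACF at lag k is phi_{kk}, the last component of the solution
to the Yule-Walker system G_k phi = r_k where
  (G_k)_{ij} = rho(|i - j|), (r_k)_i = rho(i), i,j = 1..k.
Equivalently, Durbin-Levinson gives phi_{kk} iteratively:
  phi_{11} = rho(1)
  phi_{kk} = [rho(k) - sum_{j=1..k-1} phi_{k-1,j} rho(k-j)]
            / [1 - sum_{j=1..k-1} phi_{k-1,j} rho(j)],
  phi_{k,j} = phi_{k-1,j} - phi_{kk} phi_{k-1,k-j},  j = 1..k-1.
Step k = 1:
  phi_11 = rho(1) = 0.2086.
Step k = 2:
  phi_22 = [rho(2) - phi_11 rho(1)] / [1 - phi_11 rho(1)] = [-0.1577 - (0.2086)(0.2086)] / [1 - (0.2086)(0.2086)]
         = -0.20121396 / 0.95648604 = -0.210368.
  Update: phi_21 = phi_11 - phi_22 phi_11 = 0.2086 - (-0.210368)(0.2086) = 0.252483.
Step k = 3:
  phi_33 = [rho(3) - phi_21 rho(2) - phi_22 rho(1)] / [1 - phi_21 rho(1) - phi_22 rho(2)]
    numerator   = 0.1577 - (0.252483)(-0.1577) - (-0.210368)(0.2086) = 0.24139927
    denominator = 1 - (0.252483)(0.2086) - (-0.210368)(-0.1577) = 0.91415708
  phi_33 = 0.24139927 / 0.91415708 = 0.2641.
Therefore phi_{33} = 0.2641.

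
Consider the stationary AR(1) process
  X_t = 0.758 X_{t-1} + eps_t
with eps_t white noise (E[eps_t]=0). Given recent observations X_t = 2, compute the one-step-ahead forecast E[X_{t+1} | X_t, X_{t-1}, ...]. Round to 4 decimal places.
E[X_{t+1} \mid \mathcal F_t] = 1.5160

For an AR(p) model X_t = c + sum_i phi_i X_{t-i} + eps_t, the
one-step-ahead conditional mean is
  E[X_{t+1} | X_t, ...] = c + sum_i phi_i X_{t+1-i}.
Substitute known values:
  E[X_{t+1} | ...] = (0.758) * (2)
                   = 1.5160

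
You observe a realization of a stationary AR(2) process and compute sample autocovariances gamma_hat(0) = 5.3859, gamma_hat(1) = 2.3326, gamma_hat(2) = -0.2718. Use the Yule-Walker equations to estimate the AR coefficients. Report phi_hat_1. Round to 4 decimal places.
\hat\phi_{1} = 0.5600

The Yule-Walker equations for an AR(p) process read, in matrix form,
  Gamma_p phi = r_p,   with   (Gamma_p)_{ij} = gamma(|i - j|),
                       (r_p)_i = gamma(i),   i,j = 1..p.
Substitute the sample gammas (Toeplitz matrix and right-hand side of size 2):
  Gamma_p = [[5.3859, 2.3326], [2.3326, 5.3859]]
  r_p     = [2.3326, -0.2718]
Written out:
  5.3859 phi_1 + 2.3326 phi_2 = 2.3326
  2.3326 phi_1 + 5.3859 phi_2 = -0.2718
Solve by Cramer's rule:
  det = gamma(0)^2 - gamma(1)^2 = (5.3859)^2 - (2.3326)^2 = 29.00791881 - 5.44102276 = 23.56689605
  phi_hat_1 = [gamma(1) gamma(0) - gamma(1) gamma(2)] / det = [(2.3326)(5.3859) - (2.3326)(-0.2718)] / 23.56689605 = 13.19715102 / 23.56689605 = 0.56
  phi_hat_2 = [gamma(0) gamma(2) - gamma(1)^2] / det = [(5.3859)(-0.2718) - (2.3326)^2] / 23.56689605 = -6.90491038 / 23.56689605 = -0.293
So phi_hat = [0.5600, -0.2930].
Therefore phi_hat_1 = 0.5600.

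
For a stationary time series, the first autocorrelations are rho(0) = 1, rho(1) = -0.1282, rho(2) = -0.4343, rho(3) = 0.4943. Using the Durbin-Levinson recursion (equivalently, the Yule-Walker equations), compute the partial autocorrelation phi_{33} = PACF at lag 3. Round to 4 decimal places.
\phi_{33} = 0.4561

The PACF at lag k is phi_{kk}, the last component of the solution
to the Yule-Walker system G_k phi = r_k where
  (G_k)_{ij} = rho(|i - j|), (r_k)_i = rho(i), i,j = 1..k.
Equivalently, Durbin-Levinson gives phi_{kk} iteratively:
  phi_{11} = rho(1)
  phi_{kk} = [rho(k) - sum_{j=1..k-1} phi_{k-1,j} rho(k-j)]
            / [1 - sum_{j=1..k-1} phi_{k-1,j} rho(j)],
  phi_{k,j} = phi_{k-1,j} - phi_{kk} phi_{k-1,k-j},  j = 1..k-1.
Step k = 1:
  phi_11 = rho(1) = -0.1282.
Step k = 2:
  phi_22 = [rho(2) - phi_11 rho(1)] / [1 - phi_11 rho(1)] = [-0.4343 - (-0.1282)(-0.1282)] / [1 - (-0.1282)(-0.1282)]
         = -0.45073524 / 0.98356476 = -0.458267.
  Update: phi_21 = phi_11 - phi_22 phi_11 = -0.1282 - (-0.458267)(-0.1282) = -0.18695.
Step k = 3:
  phi_33 = [rho(3) - phi_21 rho(2) - phi_22 rho(1)] / [1 - phi_21 rho(1) - phi_22 rho(2)]
    numerator   = 0.4943 - (-0.18695)(-0.4343) - (-0.458267)(-0.1282) = 0.35435787
    denominator = 1 - (-0.18695)(-0.1282) - (-0.458267)(-0.4343) = 0.77700769
  phi_33 = 0.35435787 / 0.77700769 = 0.4561.
Therefore phi_{33} = 0.4561.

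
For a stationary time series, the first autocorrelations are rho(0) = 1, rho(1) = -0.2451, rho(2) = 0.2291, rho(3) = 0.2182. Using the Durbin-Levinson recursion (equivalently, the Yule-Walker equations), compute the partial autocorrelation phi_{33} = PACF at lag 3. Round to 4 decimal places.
\phi_{33} = 0.3390

The PACF at lag k is phi_{kk}, the last component of the solution
to the Yule-Walker system G_k phi = r_k where
  (G_k)_{ij} = rho(|i - j|), (r_k)_i = rho(i), i,j = 1..k.
Equivalently, Durbin-Levinson gives phi_{kk} iteratively:
  phi_{11} = rho(1)
  phi_{kk} = [rho(k) - sum_{j=1..k-1} phi_{k-1,j} rho(k-j)]
            / [1 - sum_{j=1..k-1} phi_{k-1,j} rho(j)],
  phi_{k,j} = phi_{k-1,j} - phi_{kk} phi_{k-1,k-j},  j = 1..k-1.
Step k = 1:
  phi_11 = rho(1) = -0.2451.
Step k = 2:
  phi_22 = [rho(2) - phi_11 rho(1)] / [1 - phi_11 rho(1)] = [0.2291 - (-0.2451)(-0.2451)] / [1 - (-0.2451)(-0.2451)]
         = 0.16902599 / 0.93992599 = 0.179829.
  Update: phi_21 = phi_11 - phi_22 phi_11 = -0.2451 - (0.179829)(-0.2451) = -0.201024.
Step k = 3:
  phi_33 = [rho(3) - phi_21 rho(2) - phi_22 rho(1)] / [1 - phi_21 rho(1) - phi_22 rho(2)]
    numerator   = 0.2182 - (-0.201024)(0.2291) - (0.179829)(-0.2451) = 0.30833067
    denominator = 1 - (-0.201024)(-0.2451) - (0.179829)(0.2291) = 0.90953021
  phi_33 = 0.30833067 / 0.90953021 = 0.339.
Therefore phi_{33} = 0.3390.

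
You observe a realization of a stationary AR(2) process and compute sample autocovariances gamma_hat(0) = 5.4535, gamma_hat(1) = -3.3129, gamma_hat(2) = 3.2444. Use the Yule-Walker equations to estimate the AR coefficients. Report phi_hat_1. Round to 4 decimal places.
\hat\phi_{1} = -0.3900

The Yule-Walker equations for an AR(p) process read, in matrix form,
  Gamma_p phi = r_p,   with   (Gamma_p)_{ij} = gamma(|i - j|),
                       (r_p)_i = gamma(i),   i,j = 1..p.
Substitute the sample gammas (Toeplitz matrix and right-hand side of size 2):
  Gamma_p = [[5.4535, -3.3129], [-3.3129, 5.4535]]
  r_p     = [-3.3129, 3.2444]
Written out:
  5.4535 phi_1 - 3.3129 phi_2 = -3.3129
  -3.3129 phi_1 + 5.4535 phi_2 = 3.2444
Solve by Cramer's rule:
  det = gamma(0)^2 - gamma(1)^2 = (5.4535)^2 - (-3.3129)^2 = 29.74066225 - 10.97530641 = 18.76535584
  phi_hat_1 = [gamma(1) gamma(0) - gamma(1) gamma(2)] / det = [(-3.3129)(5.4535) - (-3.3129)(3.2444)] / 18.76535584 = -7.31852739 / 18.76535584 = -0.39
  phi_hat_2 = [gamma(0) gamma(2) - gamma(1)^2] / det = [(5.4535)(3.2444) - (-3.3129)^2] / 18.76535584 = 6.71802899 / 18.76535584 = 0.358
So phi_hat = [-0.3900, 0.3580].
Therefore phi_hat_1 = -0.3900.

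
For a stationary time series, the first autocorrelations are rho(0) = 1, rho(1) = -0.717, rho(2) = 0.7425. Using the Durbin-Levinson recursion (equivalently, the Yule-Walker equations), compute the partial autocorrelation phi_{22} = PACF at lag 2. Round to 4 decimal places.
\phi_{22} = 0.4701

The PACF at lag k is phi_{kk}, the last component of the solution
to the Yule-Walker system G_k phi = r_k where
  (G_k)_{ij} = rho(|i - j|), (r_k)_i = rho(i), i,j = 1..k.
Equivalently, Durbin-Levinson gives phi_{kk} iteratively:
  phi_{11} = rho(1)
  phi_{kk} = [rho(k) - sum_{j=1..k-1} phi_{k-1,j} rho(k-j)]
            / [1 - sum_{j=1..k-1} phi_{k-1,j} rho(j)],
  phi_{k,j} = phi_{k-1,j} - phi_{kk} phi_{k-1,k-j},  j = 1..k-1.
Step k = 1:
  phi_11 = rho(1) = -0.717.
Step k = 2:
  phi_22 = [rho(2) - phi_11 rho(1)] / [1 - phi_11 rho(1)] = [0.7425 - (-0.717)(-0.717)] / [1 - (-0.717)(-0.717)]
         = 0.228411 / 0.485911 = 0.4701.
Therefore phi_{22} = 0.4701.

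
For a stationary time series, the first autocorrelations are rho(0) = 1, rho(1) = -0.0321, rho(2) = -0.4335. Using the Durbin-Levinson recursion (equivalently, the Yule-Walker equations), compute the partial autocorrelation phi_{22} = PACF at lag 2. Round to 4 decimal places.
\phi_{22} = -0.4350

The PACF at lag k is phi_{kk}, the last component of the solution
to the Yule-Walker system G_k phi = r_k where
  (G_k)_{ij} = rho(|i - j|), (r_k)_i = rho(i), i,j = 1..k.
Equivalently, Durbin-Levinson gives phi_{kk} iteratively:
  phi_{11} = rho(1)
  phi_{kk} = [rho(k) - sum_{j=1..k-1} phi_{k-1,j} rho(k-j)]
            / [1 - sum_{j=1..k-1} phi_{k-1,j} rho(j)],
  phi_{k,j} = phi_{k-1,j} - phi_{kk} phi_{k-1,k-j},  j = 1..k-1.
Step k = 1:
  phi_11 = rho(1) = -0.0321.
Step k = 2:
  phi_22 = [rho(2) - phi_11 rho(1)] / [1 - phi_11 rho(1)] = [-0.4335 - (-0.0321)(-0.0321)] / [1 - (-0.0321)(-0.0321)]
         = -0.43453041 / 0.99896959 = -0.435.
Therefore phi_{22} = -0.4350.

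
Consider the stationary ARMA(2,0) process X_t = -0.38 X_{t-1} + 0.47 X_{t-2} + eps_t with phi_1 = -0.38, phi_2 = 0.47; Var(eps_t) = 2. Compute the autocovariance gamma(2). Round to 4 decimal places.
\gamma(2) = 3.9222

Multiply the model equation by X_{t-k} and take expectations. With theta_0 = psi_0 = 1 and psi_j the MA(infinity) weights, this gives
  gamma(k) - sum_i phi_i gamma(k-i) = c_k,
  c_k = sigma^2 * sum_{j=k..q} theta_j psi_{j-k}   (c_k = 0 for k > q),
using gamma(-m) = gamma(m).
Pure AR (q = 0): c_0 = sigma^2 = 2, c_k = 0 for k >= 1.
Equations for k = 0, 1, 2 (AR order 2, c_2 = 0):
  (E0) gamma(0) = phi_1 gamma(1) + phi_2 gamma(2) + c_0
  (E1) gamma(1) = phi_1 gamma(0) + phi_2 gamma(1) + c_1
  (E2) gamma(2) = phi_1 gamma(1) + phi_2 gamma(0)
From (E1): gamma(1) = A gamma(0) + B with
  A = phi_1 / (1 - phi_2) = -0.38 / 0.53 = -0.716981,   B = c_1 / (1 - phi_2) = 0 / 0.53 = 0.
Insert (E2) into (E0): gamma(0) (1 - phi_2^2) = phi_1 (1 + phi_2) gamma(1) + c_0.
  phi_1 (1 + phi_2) = (-0.38)(1.47) = -0.5586,   1 - phi_2^2 = 0.7791.
Replace gamma(1) by A gamma(0) + B and collect gamma(0):
  gamma(0) [0.7791 - (-0.5586)(-0.716981)] = c_0 = 2
  gamma(0) * 0.378594 = 2
  gamma(0) = 2 / 0.378594 = 5.282699.
  gamma(1) = A gamma(0) = (-0.716981)(5.282699) = -3.787596.
  gamma(2) = phi_1 gamma(1) + phi_2 gamma(0) = (-0.38)(-3.787596) + (0.47)(5.282699) = 3.922155.
Therefore gamma(2) = 3.9222 (to 4 decimal places).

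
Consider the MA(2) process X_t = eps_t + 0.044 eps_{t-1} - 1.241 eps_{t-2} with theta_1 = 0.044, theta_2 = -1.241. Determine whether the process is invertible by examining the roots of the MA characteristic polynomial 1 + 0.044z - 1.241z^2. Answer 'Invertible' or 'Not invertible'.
\text{Not invertible}

The MA(q) characteristic polynomial is P(z) = 1 + 0.044z - 1.241z^2.
Invertibility requires all roots to lie outside the unit circle, i.e. |z| > 1 for every root.
Set 1 + (0.044) z + (-1.241) z^2 = 0, i.e. a z^2 + b z + c = 0 with a = -1.241, b = 0.044, c = 1.
Discriminant D = b^2 - 4ac = (0.044)^2 - 4*(-1.241)*1 = 0.001936 - (-4.964) = 4.965936.
D >= 0, so the roots are real: z = (-b +/- sqrt(D)) / (2a) = (-0.044 +/- 2.228438) / (-2.482).
  z_1 = (-0.044 + 2.228438) / (-2.482) = -0.8801,   |z_1| = 0.8801.
  z_2 = (-0.044 - 2.228438) / (-2.482) = 0.9156,   |z_2| = 0.9156.
Moduli of all roots: 0.8801, 0.9156.
All moduli strictly greater than 1? No.
Verdict: Not invertible.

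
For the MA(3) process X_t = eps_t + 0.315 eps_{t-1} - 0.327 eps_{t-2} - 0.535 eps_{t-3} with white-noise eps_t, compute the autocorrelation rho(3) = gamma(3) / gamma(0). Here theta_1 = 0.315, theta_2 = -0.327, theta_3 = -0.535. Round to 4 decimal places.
\rho(3) = -0.3585

For an MA(q) process with theta_0 = 1, the autocovariance is
  gamma(k) = sigma^2 * sum_{i=0..q-k} theta_i * theta_{i+k},
and rho(k) = gamma(k) / gamma(0). Sigma^2 cancels.
  numerator   = (1)*(-0.535) = -0.535.
  denominator = (1)^2 + (0.315)^2 + (-0.327)^2 + (-0.535)^2 = 1.492379.
  rho(3) = -0.535 / 1.492379 = -0.3585.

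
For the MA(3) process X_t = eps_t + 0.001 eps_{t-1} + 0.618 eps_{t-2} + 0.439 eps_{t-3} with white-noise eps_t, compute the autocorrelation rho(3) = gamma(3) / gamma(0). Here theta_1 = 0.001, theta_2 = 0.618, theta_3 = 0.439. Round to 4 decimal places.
\rho(3) = 0.2788

For an MA(q) process with theta_0 = 1, the autocovariance is
  gamma(k) = sigma^2 * sum_{i=0..q-k} theta_i * theta_{i+k},
and rho(k) = gamma(k) / gamma(0). Sigma^2 cancels.
  numerator   = (1)*(0.439) = 0.439.
  denominator = (1)^2 + (0.001)^2 + (0.618)^2 + (0.439)^2 = 1.574646.
  rho(3) = 0.439 / 1.574646 = 0.2788.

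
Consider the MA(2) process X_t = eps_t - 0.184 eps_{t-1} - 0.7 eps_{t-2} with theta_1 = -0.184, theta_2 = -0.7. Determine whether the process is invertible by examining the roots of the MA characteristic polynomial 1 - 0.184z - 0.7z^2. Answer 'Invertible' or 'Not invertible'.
\text{Invertible}

The MA(q) characteristic polynomial is P(z) = 1 - 0.184z - 0.7z^2.
Invertibility requires all roots to lie outside the unit circle, i.e. |z| > 1 for every root.
Set 1 + (-0.184) z + (-0.7) z^2 = 0, i.e. a z^2 + b z + c = 0 with a = -0.7, b = -0.184, c = 1.
Discriminant D = b^2 - 4ac = (-0.184)^2 - 4*(-0.7)*1 = 0.033856 - (-2.8) = 2.833856.
D >= 0, so the roots are real: z = (-b +/- sqrt(D)) / (2a) = (0.184 +/- 1.683406) / (-1.4).
  z_1 = (0.184 + 1.683406) / (-1.4) = -1.3339,   |z_1| = 1.3339.
  z_2 = (0.184 - 1.683406) / (-1.4) = 1.071,   |z_2| = 1.071.
Moduli of all roots: 1.3339, 1.0710.
All moduli strictly greater than 1? Yes.
Verdict: Invertible.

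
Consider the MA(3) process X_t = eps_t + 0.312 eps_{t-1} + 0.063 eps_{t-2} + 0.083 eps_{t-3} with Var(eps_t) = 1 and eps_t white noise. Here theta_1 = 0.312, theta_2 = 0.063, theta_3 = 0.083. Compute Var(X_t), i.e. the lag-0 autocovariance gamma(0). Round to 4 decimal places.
\gamma(0) = 1.1082

For an MA(q) process X_t = eps_t + sum_i theta_i eps_{t-i} with
Var(eps_t) = sigma^2, the variance is
  gamma(0) = sigma^2 * (1 + sum_i theta_i^2).
  sum_i theta_i^2 = (0.312)^2 + (0.063)^2 + (0.083)^2 = 0.097344 + 0.003969 + 0.006889 = 0.108202.
  gamma(0) = 1 * (1 + 0.108202) = 1 * 1.108202 = 1.108202, which rounds to 1.1082.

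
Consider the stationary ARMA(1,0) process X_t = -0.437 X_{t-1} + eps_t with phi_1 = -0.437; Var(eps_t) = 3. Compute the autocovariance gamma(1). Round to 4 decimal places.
\gamma(1) = -1.6205

Multiply the model equation by X_{t-k} and take expectations. With theta_0 = psi_0 = 1 and psi_j the MA(infinity) weights, this gives
  gamma(k) - sum_i phi_i gamma(k-i) = c_k,
  c_k = sigma^2 * sum_{j=k..q} theta_j psi_{j-k}   (c_k = 0 for k > q),
using gamma(-m) = gamma(m).
Pure AR (q = 0): c_0 = sigma^2 = 3, c_k = 0 for k >= 1.
Equations for k = 0 and k = 1 (AR order 1):
  gamma(0) = phi_1 gamma(1) + c_0
  gamma(1) = phi_1 gamma(0) + c_1
Substituting the second into the first: gamma(0) (1 - phi_1^2) = c_0 + phi_1 c_1, so
  gamma(0) = c_0 / (1 - phi_1^2) = 3 / (1 - (-0.437)^2) = 3 / 0.809031 = 3.70814.
  gamma(1) = phi_1 gamma(0) = (-0.437)(3.70814) = -1.620457.
Therefore gamma(1) = -1.6205 (to 4 decimal places).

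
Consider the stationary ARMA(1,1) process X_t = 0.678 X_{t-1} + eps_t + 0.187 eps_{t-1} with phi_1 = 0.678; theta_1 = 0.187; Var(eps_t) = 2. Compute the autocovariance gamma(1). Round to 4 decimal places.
\gamma(1) = 3.6078

Multiply the model equation by X_{t-k} and take expectations. With theta_0 = psi_0 = 1 and psi_j the MA(infinity) weights, this gives
  gamma(k) - sum_i phi_i gamma(k-i) = c_k,
  c_k = sigma^2 * sum_{j=k..q} theta_j psi_{j-k}   (c_k = 0 for k > q),
using gamma(-m) = gamma(m).
psi-weights needed (psi_j = theta_j + sum_i phi_i psi_{j-i}):
  psi_1 = theta_1 + phi_1 = 0.187 + (0.678) = 0.865
Right-hand sides:
  c_0 = sigma^2 (1 + theta_1 psi_1) = 2 * (1 + (0.187)(0.865)) = 2 * 1.161755 = 2.32351
  c_1 = sigma^2 theta_1 = 2 * (0.187) = 0.374
  c_2 = 0
Equations for k = 0 and k = 1 (AR order 1):
  gamma(0) = phi_1 gamma(1) + c_0
  gamma(1) = phi_1 gamma(0) + c_1
Substituting the second into the first: gamma(0) (1 - phi_1^2) = c_0 + phi_1 c_1, so
  gamma(0) = (c_0 + phi_1 c_1) / (1 - phi_1^2) = (2.32351 + (0.678)(0.374)) / (1 - (0.678)^2) = 2.577082 / 0.540316 = 4.769583.
  gamma(1) = phi_1 gamma(0) + c_1 = (0.678)(4.769583) + (0.374) = 3.607777.
Therefore gamma(1) = 3.6078 (to 4 decimal places).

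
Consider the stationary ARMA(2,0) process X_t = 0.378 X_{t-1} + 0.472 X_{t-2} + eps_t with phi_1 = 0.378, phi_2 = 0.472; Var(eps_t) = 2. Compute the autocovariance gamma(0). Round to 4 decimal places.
\gamma(0) = 5.2788

Multiply the model equation by X_{t-k} and take expectations. With theta_0 = psi_0 = 1 and psi_j the MA(infinity) weights, this gives
  gamma(k) - sum_i phi_i gamma(k-i) = c_k,
  c_k = sigma^2 * sum_{j=k..q} theta_j psi_{j-k}   (c_k = 0 for k > q),
using gamma(-m) = gamma(m).
Pure AR (q = 0): c_0 = sigma^2 = 2, c_k = 0 for k >= 1.
Equations for k = 0, 1, 2 (AR order 2, c_2 = 0):
  (E0) gamma(0) = phi_1 gamma(1) + phi_2 gamma(2) + c_0
  (E1) gamma(1) = phi_1 gamma(0) + phi_2 gamma(1) + c_1
  (E2) gamma(2) = phi_1 gamma(1) + phi_2 gamma(0)
From (E1): gamma(1) = A gamma(0) + B with
  A = phi_1 / (1 - phi_2) = 0.378 / 0.528 = 0.715909,   B = c_1 / (1 - phi_2) = 0 / 0.528 = 0.
Insert (E2) into (E0): gamma(0) (1 - phi_2^2) = phi_1 (1 + phi_2) gamma(1) + c_0.
  phi_1 (1 + phi_2) = (0.378)(1.472) = 0.556416,   1 - phi_2^2 = 0.777216.
Replace gamma(1) by A gamma(0) + B and collect gamma(0):
  gamma(0) [0.777216 - (0.556416)(0.715909)] = c_0 = 2
  gamma(0) * 0.378873 = 2
  gamma(0) = 2 / 0.378873 = 5.278818.
Therefore gamma(0) = 5.2788 (to 4 decimal places).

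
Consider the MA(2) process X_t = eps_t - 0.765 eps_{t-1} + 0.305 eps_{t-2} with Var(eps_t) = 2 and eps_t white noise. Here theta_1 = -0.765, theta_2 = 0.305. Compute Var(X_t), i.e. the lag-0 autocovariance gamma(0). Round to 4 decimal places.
\gamma(0) = 3.3565

For an MA(q) process X_t = eps_t + sum_i theta_i eps_{t-i} with
Var(eps_t) = sigma^2, the variance is
  gamma(0) = sigma^2 * (1 + sum_i theta_i^2).
  sum_i theta_i^2 = (-0.765)^2 + (0.305)^2 = 0.585225 + 0.093025 = 0.67825.
  gamma(0) = 2 * (1 + 0.67825) = 2 * 1.67825 = 3.3565.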